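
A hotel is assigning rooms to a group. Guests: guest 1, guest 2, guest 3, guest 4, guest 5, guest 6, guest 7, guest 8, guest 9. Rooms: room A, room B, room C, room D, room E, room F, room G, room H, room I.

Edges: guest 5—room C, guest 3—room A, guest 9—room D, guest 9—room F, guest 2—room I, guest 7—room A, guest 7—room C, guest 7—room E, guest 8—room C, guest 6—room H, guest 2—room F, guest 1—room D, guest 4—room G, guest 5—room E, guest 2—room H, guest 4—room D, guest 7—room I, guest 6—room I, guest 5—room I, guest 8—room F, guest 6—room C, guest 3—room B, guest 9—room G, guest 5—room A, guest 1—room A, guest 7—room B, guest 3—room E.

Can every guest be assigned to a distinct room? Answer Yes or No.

A valid assignment of size 9: guest 1–room A, guest 2–room I, guest 3–room B, guest 4–room D, guest 5–room E, guest 6–room H, guest 7–room C, guest 8–room F, guest 9–room G.
All 9 guests are covered.

Yes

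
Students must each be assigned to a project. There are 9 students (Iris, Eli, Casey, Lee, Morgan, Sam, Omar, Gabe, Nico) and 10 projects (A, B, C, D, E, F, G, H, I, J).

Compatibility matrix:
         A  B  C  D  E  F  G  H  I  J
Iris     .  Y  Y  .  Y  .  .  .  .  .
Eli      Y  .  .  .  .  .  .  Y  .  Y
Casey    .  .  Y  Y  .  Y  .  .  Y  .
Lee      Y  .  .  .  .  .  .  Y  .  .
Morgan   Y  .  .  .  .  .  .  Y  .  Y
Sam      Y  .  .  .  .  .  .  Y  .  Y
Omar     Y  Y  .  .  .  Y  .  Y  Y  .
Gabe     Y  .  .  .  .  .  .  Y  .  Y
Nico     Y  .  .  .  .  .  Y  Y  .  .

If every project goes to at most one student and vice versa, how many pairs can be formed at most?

One maximum matching: Iris-E, Eli-H, Casey-F, Lee-A, Morgan-J, Omar-B, Nico-G.
The set {Eli, Lee, Morgan, Sam, Gabe} has only 3 neighbours ({A, H, J}), so by Hall's theorem at most 7 of the 9 students can be matched.

7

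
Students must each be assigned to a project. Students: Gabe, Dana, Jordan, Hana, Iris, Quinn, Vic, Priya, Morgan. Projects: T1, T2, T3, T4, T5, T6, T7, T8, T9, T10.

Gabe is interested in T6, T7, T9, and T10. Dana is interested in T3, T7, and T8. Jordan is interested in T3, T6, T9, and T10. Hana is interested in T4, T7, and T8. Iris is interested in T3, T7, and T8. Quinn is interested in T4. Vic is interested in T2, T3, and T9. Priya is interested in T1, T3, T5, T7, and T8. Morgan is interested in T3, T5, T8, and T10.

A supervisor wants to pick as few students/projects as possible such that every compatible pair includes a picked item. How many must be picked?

9

A maximum matching has 9 edges (e.g. Gabe–T6, Dana–T3, Jordan–T9, Hana–T8, Iris–T7, Quinn–T4, Vic–T2, Priya–T5, Morgan–T10).
By König's theorem the minimum vertex cover has the same size. One such cover is {Gabe, Dana, Jordan, Hana, Iris, Quinn, Vic, Priya, Morgan}.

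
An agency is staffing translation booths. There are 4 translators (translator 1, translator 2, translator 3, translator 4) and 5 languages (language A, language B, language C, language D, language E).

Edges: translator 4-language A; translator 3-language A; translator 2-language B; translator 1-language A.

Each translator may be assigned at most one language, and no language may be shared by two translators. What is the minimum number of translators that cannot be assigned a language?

2

For example, pair translator 1-language A, translator 2-language B.
The set {translator 1, translator 3, translator 4} has only 1 neighbour ({language A}), so by Hall's theorem at most 2 of the 4 translators can be matched.
That matches 2 of the 4, leaving 2 unmatched; no matching can do better.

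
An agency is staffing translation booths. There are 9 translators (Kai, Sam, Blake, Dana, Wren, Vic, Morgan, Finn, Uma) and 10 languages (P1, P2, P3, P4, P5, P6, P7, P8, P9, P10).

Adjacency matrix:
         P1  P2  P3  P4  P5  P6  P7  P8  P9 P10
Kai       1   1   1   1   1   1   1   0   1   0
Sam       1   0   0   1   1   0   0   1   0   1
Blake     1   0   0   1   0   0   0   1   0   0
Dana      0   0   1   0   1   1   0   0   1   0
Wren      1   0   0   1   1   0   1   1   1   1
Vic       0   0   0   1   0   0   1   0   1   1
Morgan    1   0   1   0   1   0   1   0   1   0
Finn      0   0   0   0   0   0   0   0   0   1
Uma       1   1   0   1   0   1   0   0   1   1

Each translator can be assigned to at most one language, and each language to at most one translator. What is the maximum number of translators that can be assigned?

9

A valid assignment of size 9: Kai→P2, Sam→P8, Blake→P4, Dana→P5, Wren→P7, Vic→P9, Morgan→P3, Finn→P10, Uma→P1.
This saturates every translator, so 9 is the maximum.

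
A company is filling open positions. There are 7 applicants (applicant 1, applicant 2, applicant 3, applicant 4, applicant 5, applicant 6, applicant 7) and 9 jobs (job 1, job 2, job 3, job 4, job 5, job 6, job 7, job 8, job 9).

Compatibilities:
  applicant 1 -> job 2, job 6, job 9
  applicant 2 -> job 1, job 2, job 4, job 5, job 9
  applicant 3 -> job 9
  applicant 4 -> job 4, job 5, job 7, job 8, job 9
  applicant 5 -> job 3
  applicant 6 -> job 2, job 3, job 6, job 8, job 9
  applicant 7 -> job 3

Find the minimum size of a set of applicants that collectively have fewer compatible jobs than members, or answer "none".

2

Take S = {applicant 5, applicant 7}. Its neighbourhood is {job 3}, so |N(S)| = 1 < |S| = 2.
No single vertex violates Hall's condition since each has at least one neighbour, so 2 is the minimum.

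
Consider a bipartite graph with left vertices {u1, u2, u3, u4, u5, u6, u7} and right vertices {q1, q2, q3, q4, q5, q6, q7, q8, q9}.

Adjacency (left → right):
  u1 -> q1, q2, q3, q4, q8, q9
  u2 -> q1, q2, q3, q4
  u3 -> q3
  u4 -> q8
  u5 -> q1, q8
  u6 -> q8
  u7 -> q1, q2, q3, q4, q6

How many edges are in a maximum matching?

One maximum matching: u1–q9, u2–q2, u3–q3, u4–q8, u5–q1, u7–q6.
The set {u4, u6} has only 1 neighbour ({q8}), so by Hall's theorem at most 6 of the 7 left vertices can be matched.

6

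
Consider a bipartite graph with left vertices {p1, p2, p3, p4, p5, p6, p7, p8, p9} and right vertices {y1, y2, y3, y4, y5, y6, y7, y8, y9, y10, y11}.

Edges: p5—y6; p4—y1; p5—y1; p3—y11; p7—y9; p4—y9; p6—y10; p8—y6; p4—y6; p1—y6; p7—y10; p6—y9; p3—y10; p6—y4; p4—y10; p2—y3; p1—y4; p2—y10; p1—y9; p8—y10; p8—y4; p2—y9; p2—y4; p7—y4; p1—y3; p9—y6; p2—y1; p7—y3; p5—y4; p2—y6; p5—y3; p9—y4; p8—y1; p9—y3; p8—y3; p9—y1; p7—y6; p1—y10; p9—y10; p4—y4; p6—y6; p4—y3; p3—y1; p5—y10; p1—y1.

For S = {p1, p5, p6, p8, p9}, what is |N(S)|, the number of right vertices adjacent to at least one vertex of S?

6

The union of neighbours of {p1, p5, p6, p8, p9} is {y1, y3, y4, y6, y9, y10}, which has 6 elements.
Since |N(S)| = 6 ≥ |S| = 5, Hall's condition holds for this subset.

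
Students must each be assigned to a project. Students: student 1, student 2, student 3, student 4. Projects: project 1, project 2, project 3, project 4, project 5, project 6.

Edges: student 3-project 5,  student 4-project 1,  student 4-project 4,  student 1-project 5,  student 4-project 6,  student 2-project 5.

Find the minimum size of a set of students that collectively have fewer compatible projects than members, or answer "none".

Take S = {student 1, student 2}. Its neighbourhood is {project 5}, so |N(S)| = 1 < |S| = 2.
No single vertex violates Hall's condition since each has at least one neighbour, so 2 is the minimum.

2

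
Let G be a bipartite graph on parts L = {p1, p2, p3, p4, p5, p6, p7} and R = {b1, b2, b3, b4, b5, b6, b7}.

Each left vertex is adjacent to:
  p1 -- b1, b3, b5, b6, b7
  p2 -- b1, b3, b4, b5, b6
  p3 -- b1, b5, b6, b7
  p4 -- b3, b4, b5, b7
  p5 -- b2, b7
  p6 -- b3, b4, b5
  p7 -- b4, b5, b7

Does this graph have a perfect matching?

Yes

A valid assignment of size 7: p1→b7, p2→b1, p3→b6, p4→b3, p5→b2, p6→b4, p7→b5.
Every left vertex is matched, so this is a perfect matching.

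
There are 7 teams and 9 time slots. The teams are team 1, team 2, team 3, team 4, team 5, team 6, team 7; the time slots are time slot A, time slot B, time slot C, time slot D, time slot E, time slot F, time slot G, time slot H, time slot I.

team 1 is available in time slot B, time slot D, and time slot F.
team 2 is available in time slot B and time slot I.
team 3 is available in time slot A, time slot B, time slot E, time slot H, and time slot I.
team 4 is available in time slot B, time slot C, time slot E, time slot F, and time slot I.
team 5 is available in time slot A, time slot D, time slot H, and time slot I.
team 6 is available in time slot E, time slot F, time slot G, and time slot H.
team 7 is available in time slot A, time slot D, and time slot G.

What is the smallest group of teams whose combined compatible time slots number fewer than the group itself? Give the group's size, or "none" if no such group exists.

A matching saturating every team exists, for instance team 1→time slot F, team 2→time slot B, team 3→time slot E, team 4→time slot C, team 5→time slot I, team 6→time slot H, team 7→time slot D.
By Hall's marriage theorem, this means |N(S)| ≥ |S| for every subset S, so no violating subset exists.

none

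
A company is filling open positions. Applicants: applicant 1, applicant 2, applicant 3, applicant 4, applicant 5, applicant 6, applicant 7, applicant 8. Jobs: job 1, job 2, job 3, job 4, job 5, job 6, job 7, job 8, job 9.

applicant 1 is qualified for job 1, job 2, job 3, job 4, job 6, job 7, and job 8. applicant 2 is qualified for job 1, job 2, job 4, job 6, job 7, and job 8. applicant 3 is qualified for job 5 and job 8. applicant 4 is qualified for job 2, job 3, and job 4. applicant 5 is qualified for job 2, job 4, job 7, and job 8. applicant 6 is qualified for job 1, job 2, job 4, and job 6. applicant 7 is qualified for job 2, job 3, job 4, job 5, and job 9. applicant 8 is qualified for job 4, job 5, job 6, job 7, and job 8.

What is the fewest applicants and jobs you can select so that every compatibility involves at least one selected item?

A maximum matching has 8 edges (e.g. applicant 1–job 1, applicant 2–job 7, applicant 3–job 8, applicant 4–job 3, applicant 5–job 4, applicant 6–job 2, applicant 7–job 9, applicant 8–job 5).
By König's theorem the minimum vertex cover has the same size. One such cover is {applicant 1, applicant 2, applicant 3, applicant 4, applicant 5, applicant 6, applicant 7, applicant 8}.

8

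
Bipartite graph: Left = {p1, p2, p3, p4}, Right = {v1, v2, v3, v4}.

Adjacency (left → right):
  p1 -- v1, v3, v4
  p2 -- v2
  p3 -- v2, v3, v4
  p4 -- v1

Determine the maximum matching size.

One maximum matching: p1–v4, p2–v2, p3–v3, p4–v1.
All 4 left vertices are matched, so no larger matching exists.

4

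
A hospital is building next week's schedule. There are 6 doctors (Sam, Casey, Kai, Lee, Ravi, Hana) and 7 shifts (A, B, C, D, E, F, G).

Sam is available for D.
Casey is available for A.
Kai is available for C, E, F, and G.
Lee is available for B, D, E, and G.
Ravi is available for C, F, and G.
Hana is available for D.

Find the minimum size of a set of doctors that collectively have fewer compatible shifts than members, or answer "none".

2

Take S = {Sam, Hana}. Its neighbourhood is {D}, so |N(S)| = 1 < |S| = 2.
No single vertex violates Hall's condition since each has at least one neighbour, so 2 is the minimum.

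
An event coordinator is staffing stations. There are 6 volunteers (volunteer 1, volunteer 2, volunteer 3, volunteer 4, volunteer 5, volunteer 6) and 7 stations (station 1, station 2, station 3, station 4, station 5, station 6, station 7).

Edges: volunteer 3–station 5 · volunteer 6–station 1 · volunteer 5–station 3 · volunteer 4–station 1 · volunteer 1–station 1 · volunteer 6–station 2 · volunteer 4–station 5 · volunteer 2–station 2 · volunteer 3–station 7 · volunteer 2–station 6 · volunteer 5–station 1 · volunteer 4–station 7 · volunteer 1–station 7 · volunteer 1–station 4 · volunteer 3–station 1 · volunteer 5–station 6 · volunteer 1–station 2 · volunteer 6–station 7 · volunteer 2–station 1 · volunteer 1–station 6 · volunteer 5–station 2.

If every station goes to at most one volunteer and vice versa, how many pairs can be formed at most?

6

A valid assignment of size 6: volunteer 1→station 4, volunteer 2→station 6, volunteer 3→station 7, volunteer 4→station 5, volunteer 5→station 1, volunteer 6→station 2.
This saturates every volunteer, so 6 is the maximum.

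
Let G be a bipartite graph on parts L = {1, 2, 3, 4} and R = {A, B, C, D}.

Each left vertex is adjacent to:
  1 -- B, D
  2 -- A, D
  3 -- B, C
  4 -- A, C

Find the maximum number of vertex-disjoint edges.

For example, pair 1-D, 2-A, 3-B, 4-C.
This saturates every left vertex, so 4 is the maximum.

4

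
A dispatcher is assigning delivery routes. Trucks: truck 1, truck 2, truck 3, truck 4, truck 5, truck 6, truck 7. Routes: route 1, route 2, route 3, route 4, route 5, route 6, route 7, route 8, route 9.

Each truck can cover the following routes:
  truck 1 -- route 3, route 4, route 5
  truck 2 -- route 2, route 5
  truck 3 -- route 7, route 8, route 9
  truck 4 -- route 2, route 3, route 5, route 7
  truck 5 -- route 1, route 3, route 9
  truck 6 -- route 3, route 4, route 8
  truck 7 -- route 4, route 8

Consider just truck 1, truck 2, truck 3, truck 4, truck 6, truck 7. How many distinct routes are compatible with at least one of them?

The union of neighbours of {truck 1, truck 2, truck 3, truck 4, truck 6, truck 7} is {route 2, route 3, route 4, route 5, route 7, route 8, route 9}, which has 7 elements.
Since |N(S)| = 7 ≥ |S| = 6, Hall's condition holds for this subset.

7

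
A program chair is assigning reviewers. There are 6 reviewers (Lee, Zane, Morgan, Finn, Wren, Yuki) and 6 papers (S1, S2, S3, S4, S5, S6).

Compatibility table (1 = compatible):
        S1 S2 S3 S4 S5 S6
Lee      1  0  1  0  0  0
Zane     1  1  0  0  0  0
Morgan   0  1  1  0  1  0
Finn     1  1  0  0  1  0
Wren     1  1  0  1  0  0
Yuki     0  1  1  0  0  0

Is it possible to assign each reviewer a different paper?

The set {Lee, Zane, Morgan, Finn, Yuki} has only 4 neighbours ({S1, S2, S3, S5}), so by Hall's theorem at most 5 of the 6 reviewers can be matched.
Hence no matching covers every reviewer.

No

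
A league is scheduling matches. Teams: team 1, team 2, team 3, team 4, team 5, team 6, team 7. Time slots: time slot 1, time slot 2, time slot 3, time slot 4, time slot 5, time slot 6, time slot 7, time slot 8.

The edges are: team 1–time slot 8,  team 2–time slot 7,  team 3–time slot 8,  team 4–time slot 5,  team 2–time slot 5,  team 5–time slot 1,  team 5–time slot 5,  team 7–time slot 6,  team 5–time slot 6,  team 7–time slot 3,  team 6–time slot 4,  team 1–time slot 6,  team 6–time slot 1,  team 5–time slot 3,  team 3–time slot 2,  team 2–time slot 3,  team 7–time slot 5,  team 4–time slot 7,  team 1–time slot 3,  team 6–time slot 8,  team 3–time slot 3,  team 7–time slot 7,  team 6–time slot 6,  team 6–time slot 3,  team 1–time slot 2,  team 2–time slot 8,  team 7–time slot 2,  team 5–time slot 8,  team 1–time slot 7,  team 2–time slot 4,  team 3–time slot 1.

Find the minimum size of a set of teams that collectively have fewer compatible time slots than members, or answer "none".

A matching saturating every team exists, for instance team 1→time slot 2, team 2→time slot 3, team 3→time slot 1, team 4→time slot 7, team 5→time slot 8, team 6→time slot 4, team 7→time slot 5.
By Hall's marriage theorem, this means |N(S)| ≥ |S| for every subset S, so no violating subset exists.

none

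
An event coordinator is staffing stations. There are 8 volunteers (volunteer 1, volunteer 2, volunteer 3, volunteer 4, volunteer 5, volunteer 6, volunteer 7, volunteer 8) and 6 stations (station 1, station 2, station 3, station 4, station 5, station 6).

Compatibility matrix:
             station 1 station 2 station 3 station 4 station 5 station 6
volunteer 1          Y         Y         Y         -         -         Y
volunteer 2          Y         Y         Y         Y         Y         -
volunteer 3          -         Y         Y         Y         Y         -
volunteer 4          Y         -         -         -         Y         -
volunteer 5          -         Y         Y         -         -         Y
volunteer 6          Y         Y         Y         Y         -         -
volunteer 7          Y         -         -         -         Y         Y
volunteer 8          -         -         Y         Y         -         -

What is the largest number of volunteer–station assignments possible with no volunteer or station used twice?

6

For example, pair volunteer 1-station 6, volunteer 2-station 4, volunteer 3-station 5, volunteer 4-station 1, volunteer 5-station 3, volunteer 6-station 2.
The set {volunteer 1, volunteer 2, volunteer 3, volunteer 4, volunteer 5, volunteer 6, volunteer 7, volunteer 8} has only 6 neighbours ({station 1, station 2, station 3, station 4, station 5, station 6}), so by Hall's theorem at most 6 of the 8 volunteers can be matched.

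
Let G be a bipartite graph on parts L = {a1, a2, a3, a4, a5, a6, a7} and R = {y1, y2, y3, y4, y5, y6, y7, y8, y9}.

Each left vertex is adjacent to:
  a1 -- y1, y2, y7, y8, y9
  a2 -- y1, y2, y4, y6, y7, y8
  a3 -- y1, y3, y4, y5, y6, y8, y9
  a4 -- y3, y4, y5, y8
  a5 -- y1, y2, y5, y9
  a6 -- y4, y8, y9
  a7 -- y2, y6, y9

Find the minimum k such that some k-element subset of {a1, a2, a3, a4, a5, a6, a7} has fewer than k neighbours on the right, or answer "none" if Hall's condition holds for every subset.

none

A matching saturating every left vertex exists, for instance a1→y9, a2→y7, a3→y6, a4→y3, a5→y1, a6→y8, a7→y2.
By Hall's marriage theorem, this means |N(S)| ≥ |S| for every subset S, so no violating subset exists.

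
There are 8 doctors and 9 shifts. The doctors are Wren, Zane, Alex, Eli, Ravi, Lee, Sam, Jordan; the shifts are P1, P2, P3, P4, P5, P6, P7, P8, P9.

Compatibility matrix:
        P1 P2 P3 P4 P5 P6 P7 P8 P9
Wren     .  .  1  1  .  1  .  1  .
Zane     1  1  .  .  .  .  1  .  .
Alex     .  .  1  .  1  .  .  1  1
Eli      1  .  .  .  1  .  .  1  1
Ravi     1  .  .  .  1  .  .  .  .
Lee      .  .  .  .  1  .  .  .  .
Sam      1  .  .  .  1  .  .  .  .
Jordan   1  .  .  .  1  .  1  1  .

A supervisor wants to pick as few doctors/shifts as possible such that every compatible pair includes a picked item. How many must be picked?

7

{Wren, Zane, Alex, Eli, Jordan, P1, P5} is a vertex cover of size 7: every edge has an endpoint in this set.
No smaller cover exists because Wren–P6, Zane–P7, Alex–P3, Eli–P9, Ravi–P1, Lee–P5, Jordan–P8 is a matching of size 7, and a cover must include an endpoint of each of these disjoint edges (König's theorem).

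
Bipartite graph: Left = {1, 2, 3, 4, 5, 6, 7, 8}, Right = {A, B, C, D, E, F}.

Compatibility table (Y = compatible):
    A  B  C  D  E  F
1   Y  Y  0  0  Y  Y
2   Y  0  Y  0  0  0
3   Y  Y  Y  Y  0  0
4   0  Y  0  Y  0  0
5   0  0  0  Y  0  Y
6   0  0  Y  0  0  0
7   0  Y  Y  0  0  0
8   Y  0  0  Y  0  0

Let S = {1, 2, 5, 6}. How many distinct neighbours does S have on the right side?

6

The union of neighbours of {1, 2, 5, 6} is {A, B, C, D, E, F}, which has 6 elements.
Since |N(S)| = 6 ≥ |S| = 4, Hall's condition holds for this subset.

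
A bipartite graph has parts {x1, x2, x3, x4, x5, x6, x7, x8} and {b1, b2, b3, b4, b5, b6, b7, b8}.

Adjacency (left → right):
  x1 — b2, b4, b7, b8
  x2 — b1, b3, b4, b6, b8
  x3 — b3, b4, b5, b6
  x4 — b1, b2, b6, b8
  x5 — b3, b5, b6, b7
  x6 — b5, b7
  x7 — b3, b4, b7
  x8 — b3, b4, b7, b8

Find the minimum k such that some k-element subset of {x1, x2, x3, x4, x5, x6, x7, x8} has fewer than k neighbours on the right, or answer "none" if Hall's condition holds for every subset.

none

A matching saturating every left vertex exists, for instance x1→b8, x2→b1, x3→b4, x4→b2, x5→b6, x6→b5, x7→b7, x8→b3.
By Hall's marriage theorem, this means |N(S)| ≥ |S| for every subset S, so no violating subset exists.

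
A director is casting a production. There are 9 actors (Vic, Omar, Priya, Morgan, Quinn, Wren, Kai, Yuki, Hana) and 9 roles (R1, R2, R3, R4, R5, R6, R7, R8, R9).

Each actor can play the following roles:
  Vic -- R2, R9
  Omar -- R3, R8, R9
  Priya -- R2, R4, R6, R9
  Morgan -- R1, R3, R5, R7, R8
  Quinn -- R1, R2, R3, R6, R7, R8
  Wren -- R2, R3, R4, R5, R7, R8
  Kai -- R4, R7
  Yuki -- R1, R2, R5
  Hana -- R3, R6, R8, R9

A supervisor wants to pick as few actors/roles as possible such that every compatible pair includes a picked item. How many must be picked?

{Vic, Omar, Priya, Morgan, Quinn, Wren, Kai, Yuki, Hana} is a vertex cover of size 9: every edge has an endpoint in this set.
No smaller cover exists because Vic–R2, Omar–R9, Priya–R4, Morgan–R1, Quinn–R6, Wren–R3, Kai–R7, Yuki–R5, Hana–R8 is a matching of size 9, and a cover must include an endpoint of each of these disjoint edges (König's theorem).

9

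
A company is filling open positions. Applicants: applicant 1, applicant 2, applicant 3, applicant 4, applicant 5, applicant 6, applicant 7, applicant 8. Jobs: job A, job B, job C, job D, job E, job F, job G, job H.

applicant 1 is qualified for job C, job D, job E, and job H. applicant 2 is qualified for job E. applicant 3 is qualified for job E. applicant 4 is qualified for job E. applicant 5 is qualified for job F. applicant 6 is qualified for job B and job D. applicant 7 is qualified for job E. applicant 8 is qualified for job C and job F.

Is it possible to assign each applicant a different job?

The set {applicant 2, applicant 3, applicant 4, applicant 7} has only 1 neighbour ({job E}), so by Hall's theorem at most 5 of the 8 applicants can be matched.
Hence no matching covers every applicant.

No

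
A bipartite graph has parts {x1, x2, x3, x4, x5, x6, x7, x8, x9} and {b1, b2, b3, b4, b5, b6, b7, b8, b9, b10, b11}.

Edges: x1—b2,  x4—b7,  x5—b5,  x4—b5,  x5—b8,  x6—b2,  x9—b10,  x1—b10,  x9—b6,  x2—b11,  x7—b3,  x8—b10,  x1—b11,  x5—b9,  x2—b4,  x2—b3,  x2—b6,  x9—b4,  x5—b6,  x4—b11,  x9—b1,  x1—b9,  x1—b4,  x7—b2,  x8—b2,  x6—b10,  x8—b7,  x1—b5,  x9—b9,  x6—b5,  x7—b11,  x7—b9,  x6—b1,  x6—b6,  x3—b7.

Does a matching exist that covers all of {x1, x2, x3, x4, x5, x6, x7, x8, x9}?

Yes

One maximum matching: x1–b4, x2–b6, x3–b7, x4–b11, x5–b8, x6–b5, x7–b3, x8–b2, x9–b1.
All 9 left vertices are covered.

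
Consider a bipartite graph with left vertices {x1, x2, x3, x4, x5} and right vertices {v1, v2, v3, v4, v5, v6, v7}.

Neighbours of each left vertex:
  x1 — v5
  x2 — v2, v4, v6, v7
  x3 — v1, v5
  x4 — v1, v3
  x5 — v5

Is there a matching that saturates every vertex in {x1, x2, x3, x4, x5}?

No

The set {x1, x5} has only 1 neighbour ({v5}), so by Hall's theorem at most 4 of the 5 left vertices can be matched.
Hence no matching covers every left vertex.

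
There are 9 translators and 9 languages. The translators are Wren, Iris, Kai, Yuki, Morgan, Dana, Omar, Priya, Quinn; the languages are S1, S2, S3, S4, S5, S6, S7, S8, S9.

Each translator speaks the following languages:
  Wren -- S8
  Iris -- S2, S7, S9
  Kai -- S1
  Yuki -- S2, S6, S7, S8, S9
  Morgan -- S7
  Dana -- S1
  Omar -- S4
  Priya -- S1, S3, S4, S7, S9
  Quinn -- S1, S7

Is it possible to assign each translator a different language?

The set {Kai, Morgan, Dana, Quinn} has only 2 neighbours ({S1, S7}), so by Hall's theorem at most 7 of the 9 translators can be matched.
Hence no matching covers every translator.

No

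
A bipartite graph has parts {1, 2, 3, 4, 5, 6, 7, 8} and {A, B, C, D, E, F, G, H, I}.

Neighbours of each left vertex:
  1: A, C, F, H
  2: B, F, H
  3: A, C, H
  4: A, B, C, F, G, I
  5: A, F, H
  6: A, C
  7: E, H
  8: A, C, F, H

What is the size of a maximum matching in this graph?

One maximum matching: 1–F, 2–B, 3–A, 4–G, 5–H, 6–C, 7–E.
The set {1, 3, 5, 6, 8} has only 4 neighbours ({A, C, F, H}), so by Hall's theorem at most 7 of the 8 left vertices can be matched.

7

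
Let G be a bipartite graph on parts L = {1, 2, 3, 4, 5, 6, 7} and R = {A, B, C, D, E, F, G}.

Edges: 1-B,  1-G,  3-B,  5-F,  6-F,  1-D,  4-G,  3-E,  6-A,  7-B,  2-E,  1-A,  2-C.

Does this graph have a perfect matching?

Yes

A valid assignment of size 7: 1→D, 2→C, 3→E, 4→G, 5→F, 6→A, 7→B.
Every left vertex is matched, so this is a perfect matching.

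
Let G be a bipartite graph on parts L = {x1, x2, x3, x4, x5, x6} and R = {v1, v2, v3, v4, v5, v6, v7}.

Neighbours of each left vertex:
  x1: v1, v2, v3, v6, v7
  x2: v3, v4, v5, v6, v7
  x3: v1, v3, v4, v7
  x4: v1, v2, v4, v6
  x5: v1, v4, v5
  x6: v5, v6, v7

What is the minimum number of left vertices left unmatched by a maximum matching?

For example, pair x1-v2, x2-v3, x3-v7, x4-v1, x5-v4, x6-v6.
This saturates every left vertex, so 6 is the maximum.
That matches 6 of the 6, leaving 0 unmatched; no matching can do better.

0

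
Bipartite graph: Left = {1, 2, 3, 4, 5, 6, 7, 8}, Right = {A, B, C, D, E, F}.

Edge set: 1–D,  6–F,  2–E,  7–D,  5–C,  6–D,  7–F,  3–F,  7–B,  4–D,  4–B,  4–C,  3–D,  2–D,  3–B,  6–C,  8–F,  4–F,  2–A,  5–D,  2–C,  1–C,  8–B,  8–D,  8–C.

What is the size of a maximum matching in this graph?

For example, pair 1-D, 2-E, 3-F, 4-B, 5-C.
The set {1, 3, 4, 5, 6, 7, 8} has only 4 neighbours ({B, C, D, F}), so by Hall's theorem at most 5 of the 8 left vertices can be matched.

5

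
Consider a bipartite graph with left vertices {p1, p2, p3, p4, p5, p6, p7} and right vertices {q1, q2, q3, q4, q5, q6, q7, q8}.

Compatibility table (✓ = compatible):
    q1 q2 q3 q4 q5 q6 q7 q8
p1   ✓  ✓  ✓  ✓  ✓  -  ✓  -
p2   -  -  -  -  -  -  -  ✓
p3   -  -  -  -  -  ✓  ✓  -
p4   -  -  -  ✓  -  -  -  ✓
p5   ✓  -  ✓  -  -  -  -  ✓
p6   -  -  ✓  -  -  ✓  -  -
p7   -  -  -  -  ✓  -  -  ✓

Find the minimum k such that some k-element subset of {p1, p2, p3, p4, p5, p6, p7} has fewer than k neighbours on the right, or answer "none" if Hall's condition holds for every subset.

none

A matching saturating every left vertex exists, for instance p1→q1, p2→q8, p3→q7, p4→q4, p5→q3, p6→q6, p7→q5.
By Hall's marriage theorem, this means |N(S)| ≥ |S| for every subset S, so no violating subset exists.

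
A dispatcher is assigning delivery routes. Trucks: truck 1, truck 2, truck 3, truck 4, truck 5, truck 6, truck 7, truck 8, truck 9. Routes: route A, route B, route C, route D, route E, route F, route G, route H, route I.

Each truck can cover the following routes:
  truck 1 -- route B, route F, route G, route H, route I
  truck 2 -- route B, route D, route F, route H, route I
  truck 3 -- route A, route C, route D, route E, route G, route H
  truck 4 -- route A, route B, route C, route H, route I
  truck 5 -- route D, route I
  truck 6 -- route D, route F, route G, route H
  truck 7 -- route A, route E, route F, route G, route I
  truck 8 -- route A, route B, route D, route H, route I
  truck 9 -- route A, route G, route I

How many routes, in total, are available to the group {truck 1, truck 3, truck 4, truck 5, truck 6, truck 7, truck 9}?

The union of neighbours of {truck 1, truck 3, truck 4, truck 5, truck 6, truck 7, truck 9} is {route A, route B, route C, route D, route E, route F, route G, route H, route I}, which has 9 elements.
Since |N(S)| = 9 ≥ |S| = 7, Hall's condition holds for this subset.

9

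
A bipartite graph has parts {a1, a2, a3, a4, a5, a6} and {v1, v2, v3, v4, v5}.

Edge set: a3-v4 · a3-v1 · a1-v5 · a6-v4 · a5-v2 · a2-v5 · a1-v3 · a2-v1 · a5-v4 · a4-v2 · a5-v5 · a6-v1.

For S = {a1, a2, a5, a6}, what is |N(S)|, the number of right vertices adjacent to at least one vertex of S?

The union of neighbours of {a1, a2, a5, a6} is {v1, v2, v3, v4, v5}, which has 5 elements.
Since |N(S)| = 5 ≥ |S| = 4, Hall's condition holds for this subset.

5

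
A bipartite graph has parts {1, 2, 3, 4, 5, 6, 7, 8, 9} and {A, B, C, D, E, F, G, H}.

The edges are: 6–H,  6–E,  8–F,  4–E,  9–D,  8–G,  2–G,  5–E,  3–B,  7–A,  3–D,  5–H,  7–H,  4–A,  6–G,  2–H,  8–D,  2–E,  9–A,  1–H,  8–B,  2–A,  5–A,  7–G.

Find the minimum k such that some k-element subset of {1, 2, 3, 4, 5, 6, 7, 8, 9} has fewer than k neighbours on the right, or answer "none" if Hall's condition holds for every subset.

5

Take S = {1, 2, 4, 5, 6}. Its neighbourhood is {A, E, G, H}, so |N(S)| = 4 < |S| = 5.
Every subset of size less than 5 has at least as many neighbours as members, so 5 is the minimum.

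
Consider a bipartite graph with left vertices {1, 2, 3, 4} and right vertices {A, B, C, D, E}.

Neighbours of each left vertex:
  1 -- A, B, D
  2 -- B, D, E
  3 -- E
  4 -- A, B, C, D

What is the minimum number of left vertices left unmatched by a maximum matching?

For example, pair 1–A, 2–D, 3–E, 4–B.
All 4 left vertices are matched, so no larger matching exists.
That matches 4 of the 4, leaving 0 unmatched; no matching can do better.

0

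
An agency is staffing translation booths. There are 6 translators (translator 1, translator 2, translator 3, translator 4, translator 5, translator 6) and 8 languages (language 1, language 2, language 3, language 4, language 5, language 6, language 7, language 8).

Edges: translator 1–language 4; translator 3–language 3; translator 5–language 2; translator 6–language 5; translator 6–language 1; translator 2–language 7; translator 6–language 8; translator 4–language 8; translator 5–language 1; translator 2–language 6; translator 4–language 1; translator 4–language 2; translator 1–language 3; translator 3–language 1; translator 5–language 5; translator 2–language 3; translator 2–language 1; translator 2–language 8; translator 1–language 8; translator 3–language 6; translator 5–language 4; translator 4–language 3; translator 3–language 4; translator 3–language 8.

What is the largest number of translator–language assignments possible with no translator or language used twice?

6

For example, pair translator 1→language 4, translator 2→language 7, translator 3→language 6, translator 4→language 2, translator 5→language 1, translator 6→language 8.
All 6 translators are matched, so no larger matching exists.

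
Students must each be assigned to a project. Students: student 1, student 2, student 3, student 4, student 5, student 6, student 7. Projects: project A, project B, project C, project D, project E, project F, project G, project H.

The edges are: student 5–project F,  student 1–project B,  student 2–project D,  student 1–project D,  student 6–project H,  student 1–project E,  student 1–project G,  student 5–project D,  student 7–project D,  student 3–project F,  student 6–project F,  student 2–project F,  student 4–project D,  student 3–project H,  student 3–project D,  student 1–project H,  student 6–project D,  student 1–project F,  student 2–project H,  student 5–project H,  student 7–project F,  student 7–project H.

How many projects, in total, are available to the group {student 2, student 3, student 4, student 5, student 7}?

3

The union of neighbours of {student 2, student 3, student 4, student 5, student 7} is {project D, project F, project H}, which has 3 elements.
Since |N(S)| = 3 < |S| = 5, Hall's condition fails for this subset.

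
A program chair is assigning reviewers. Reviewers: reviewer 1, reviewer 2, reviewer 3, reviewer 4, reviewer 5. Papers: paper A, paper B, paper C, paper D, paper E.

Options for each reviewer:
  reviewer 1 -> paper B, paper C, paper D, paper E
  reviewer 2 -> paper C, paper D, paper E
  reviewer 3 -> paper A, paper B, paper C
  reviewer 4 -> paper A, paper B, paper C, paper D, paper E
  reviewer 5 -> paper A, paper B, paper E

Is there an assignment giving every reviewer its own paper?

A valid assignment of size 5: reviewer 1→paper D, reviewer 2→paper C, reviewer 3→paper A, reviewer 4→paper B, reviewer 5→paper E.
Every reviewer is matched, so this is a perfect matching.

Yes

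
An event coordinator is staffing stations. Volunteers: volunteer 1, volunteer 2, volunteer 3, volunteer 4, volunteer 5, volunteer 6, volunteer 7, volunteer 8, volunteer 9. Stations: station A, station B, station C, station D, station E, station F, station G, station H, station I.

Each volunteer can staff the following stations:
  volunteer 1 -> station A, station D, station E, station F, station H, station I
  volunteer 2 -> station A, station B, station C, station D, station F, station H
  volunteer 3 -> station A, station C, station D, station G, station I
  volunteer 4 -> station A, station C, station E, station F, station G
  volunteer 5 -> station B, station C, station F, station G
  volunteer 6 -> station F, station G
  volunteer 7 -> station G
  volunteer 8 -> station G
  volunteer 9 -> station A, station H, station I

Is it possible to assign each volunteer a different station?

The set {volunteer 7, volunteer 8} has only 1 neighbour ({station G}), so by Hall's theorem at most 8 of the 9 volunteers can be matched.
Hence no matching covers every volunteer.

No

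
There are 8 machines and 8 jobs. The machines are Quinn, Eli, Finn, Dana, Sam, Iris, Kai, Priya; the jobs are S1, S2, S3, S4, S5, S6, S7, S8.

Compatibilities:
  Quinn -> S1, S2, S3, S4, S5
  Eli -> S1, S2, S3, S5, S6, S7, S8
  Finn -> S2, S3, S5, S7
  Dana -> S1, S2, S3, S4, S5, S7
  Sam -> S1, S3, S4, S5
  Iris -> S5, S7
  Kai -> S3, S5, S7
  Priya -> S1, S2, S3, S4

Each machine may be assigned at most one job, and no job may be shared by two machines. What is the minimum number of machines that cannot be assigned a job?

For example, pair Quinn-S4, Eli-S6, Finn-S2, Dana-S3, Sam-S1, Iris-S5, Kai-S7.
The set {Quinn, Finn, Dana, Sam, Iris, Kai, Priya} has only 6 neighbours ({S1, S2, S3, S4, S5, S7}), so by Hall's theorem at most 7 of the 8 machines can be matched.
That matches 7 of the 8, leaving 1 unmatched; no matching can do better.

1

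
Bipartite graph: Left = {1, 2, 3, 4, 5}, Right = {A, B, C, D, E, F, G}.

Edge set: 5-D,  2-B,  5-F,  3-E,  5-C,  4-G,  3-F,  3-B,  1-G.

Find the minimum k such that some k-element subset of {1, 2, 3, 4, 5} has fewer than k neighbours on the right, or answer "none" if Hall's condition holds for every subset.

2

Take S = {1, 4}. Its neighbourhood is {G}, so |N(S)| = 1 < |S| = 2.
No single vertex violates Hall's condition since each has at least one neighbour, so 2 is the minimum.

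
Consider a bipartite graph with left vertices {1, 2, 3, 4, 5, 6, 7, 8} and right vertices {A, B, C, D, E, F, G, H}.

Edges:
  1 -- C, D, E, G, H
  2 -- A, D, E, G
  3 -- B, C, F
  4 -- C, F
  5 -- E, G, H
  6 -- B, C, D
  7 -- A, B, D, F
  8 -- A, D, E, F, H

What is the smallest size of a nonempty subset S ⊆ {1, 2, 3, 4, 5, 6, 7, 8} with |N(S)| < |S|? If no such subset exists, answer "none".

A matching saturating every left vertex exists, for instance 1→H, 2→E, 3→F, 4→C, 5→G, 6→D, 7→B, 8→A.
By Hall's marriage theorem, this means |N(S)| ≥ |S| for every subset S, so no violating subset exists.

none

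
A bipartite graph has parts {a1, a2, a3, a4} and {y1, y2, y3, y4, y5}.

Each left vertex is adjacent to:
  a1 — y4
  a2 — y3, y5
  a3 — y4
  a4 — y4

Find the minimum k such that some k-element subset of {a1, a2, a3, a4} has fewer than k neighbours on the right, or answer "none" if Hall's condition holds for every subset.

Take S = {a1, a3}. Its neighbourhood is {y4}, so |N(S)| = 1 < |S| = 2.
No single vertex violates Hall's condition since each has at least one neighbour, so 2 is the minimum.

2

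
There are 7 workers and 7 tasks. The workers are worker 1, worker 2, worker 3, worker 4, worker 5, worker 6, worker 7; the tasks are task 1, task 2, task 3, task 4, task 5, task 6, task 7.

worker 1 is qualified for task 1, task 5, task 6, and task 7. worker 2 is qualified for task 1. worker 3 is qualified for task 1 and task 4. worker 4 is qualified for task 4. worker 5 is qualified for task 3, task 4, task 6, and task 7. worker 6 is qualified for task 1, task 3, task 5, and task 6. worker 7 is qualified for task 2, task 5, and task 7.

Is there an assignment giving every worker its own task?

The set {worker 2, worker 3, worker 4} has only 2 neighbours ({task 1, task 4}), so by Hall's theorem at most 6 of the 7 workers can be matched.
Hence no matching covers every worker.

No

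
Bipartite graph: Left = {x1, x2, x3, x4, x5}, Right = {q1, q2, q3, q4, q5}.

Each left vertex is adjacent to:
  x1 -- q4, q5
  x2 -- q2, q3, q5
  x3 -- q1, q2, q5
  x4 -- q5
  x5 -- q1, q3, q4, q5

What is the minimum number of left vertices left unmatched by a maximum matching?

0

A valid assignment of size 5: x1-q4, x2-q2, x3-q1, x4-q5, x5-q3.
This saturates every left vertex, so 5 is the maximum.
That matches 5 of the 5, leaving 0 unmatched; no matching can do better.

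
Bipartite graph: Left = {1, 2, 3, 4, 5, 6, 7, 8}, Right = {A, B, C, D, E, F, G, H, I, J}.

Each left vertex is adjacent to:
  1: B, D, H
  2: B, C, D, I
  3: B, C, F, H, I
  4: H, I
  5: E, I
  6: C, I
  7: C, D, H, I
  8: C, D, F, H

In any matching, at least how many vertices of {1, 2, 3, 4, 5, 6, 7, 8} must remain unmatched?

One maximum matching: 1-D, 2-B, 3-F, 4-H, 5-E, 6-I, 7-C.
The set {1, 2, 3, 4, 6, 7, 8} has only 6 neighbours ({B, C, D, F, H, I}), so by Hall's theorem at most 7 of the 8 left vertices can be matched.
That matches 7 of the 8, leaving 1 unmatched; no matching can do better.

1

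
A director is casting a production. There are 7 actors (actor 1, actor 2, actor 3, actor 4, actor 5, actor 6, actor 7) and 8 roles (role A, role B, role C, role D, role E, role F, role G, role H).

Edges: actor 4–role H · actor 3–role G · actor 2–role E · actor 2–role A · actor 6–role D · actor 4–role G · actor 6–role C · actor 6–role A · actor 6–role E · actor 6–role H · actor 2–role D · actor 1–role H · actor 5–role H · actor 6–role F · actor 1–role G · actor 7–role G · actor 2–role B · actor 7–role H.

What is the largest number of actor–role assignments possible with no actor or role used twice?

4

For example, pair actor 1–role H, actor 2–role B, actor 3–role G, actor 6–role C.
The set {actor 1, actor 3, actor 4, actor 5, actor 7} has only 2 neighbours ({role G, role H}), so by Hall's theorem at most 4 of the 7 actors can be matched.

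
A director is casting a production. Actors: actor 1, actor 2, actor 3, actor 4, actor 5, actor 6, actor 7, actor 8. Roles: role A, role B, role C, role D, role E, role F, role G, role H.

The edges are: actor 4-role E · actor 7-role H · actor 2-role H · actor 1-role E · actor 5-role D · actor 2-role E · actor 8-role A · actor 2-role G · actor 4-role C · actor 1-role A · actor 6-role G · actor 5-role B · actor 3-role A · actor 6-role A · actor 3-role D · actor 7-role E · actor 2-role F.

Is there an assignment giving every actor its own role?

For example, pair actor 1–role E, actor 2–role F, actor 3–role D, actor 4–role C, actor 5–role B, actor 6–role G, actor 7–role H, actor 8–role A.
Every actor is matched, so this is a perfect matching.

Yes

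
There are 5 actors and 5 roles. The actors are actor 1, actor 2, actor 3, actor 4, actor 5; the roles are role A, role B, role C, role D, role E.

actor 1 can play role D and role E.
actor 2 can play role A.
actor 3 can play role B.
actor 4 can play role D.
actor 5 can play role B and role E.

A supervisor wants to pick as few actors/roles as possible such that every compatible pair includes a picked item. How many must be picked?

4

The 4 edges actor 1–role E, actor 2–role A, actor 3–role B, actor 4–role D form a matching, so any vertex cover needs at least 4 vertices (one per matched edge).
Conversely {actor 2, role B, role D, role E} meets every edge and has exactly 4 vertices, so 4 is optimal.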